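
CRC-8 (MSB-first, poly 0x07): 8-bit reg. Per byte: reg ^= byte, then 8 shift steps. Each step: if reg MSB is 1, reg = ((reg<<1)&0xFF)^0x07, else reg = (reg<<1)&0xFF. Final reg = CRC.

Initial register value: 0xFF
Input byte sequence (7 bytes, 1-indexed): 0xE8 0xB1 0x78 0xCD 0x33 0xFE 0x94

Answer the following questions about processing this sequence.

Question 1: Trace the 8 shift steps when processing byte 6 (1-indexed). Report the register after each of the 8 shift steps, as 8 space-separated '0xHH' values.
After byte 1 (0xE8): reg=0x65
After byte 2 (0xB1): reg=0x22
After byte 3 (0x78): reg=0x81
After byte 4 (0xCD): reg=0xE3
After byte 5 (0x33): reg=0x3E
Register before byte 6: 0x3E
After XOR with byte 0xFE: 0xC0

Answer: 0x87 0x09 0x12 0x24 0x48 0x90 0x27 0x4E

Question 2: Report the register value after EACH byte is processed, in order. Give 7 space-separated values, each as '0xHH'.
0x65 0x22 0x81 0xE3 0x3E 0x4E 0x08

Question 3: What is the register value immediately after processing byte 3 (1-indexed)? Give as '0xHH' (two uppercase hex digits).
Answer: 0x81

Derivation:
After byte 1 (0xE8): reg=0x65
After byte 2 (0xB1): reg=0x22
After byte 3 (0x78): reg=0x81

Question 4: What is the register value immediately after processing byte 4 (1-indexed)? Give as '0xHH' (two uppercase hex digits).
Answer: 0xE3

Derivation:
After byte 1 (0xE8): reg=0x65
After byte 2 (0xB1): reg=0x22
After byte 3 (0x78): reg=0x81
After byte 4 (0xCD): reg=0xE3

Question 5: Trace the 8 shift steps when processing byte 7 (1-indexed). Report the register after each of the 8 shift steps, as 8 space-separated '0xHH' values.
Answer: 0xB3 0x61 0xC2 0x83 0x01 0x02 0x04 0x08

Derivation:
After byte 1 (0xE8): reg=0x65
After byte 2 (0xB1): reg=0x22
After byte 3 (0x78): reg=0x81
After byte 4 (0xCD): reg=0xE3
After byte 5 (0x33): reg=0x3E
After byte 6 (0xFE): reg=0x4E
Register before byte 7: 0x4E
After XOR with byte 0x94: 0xDA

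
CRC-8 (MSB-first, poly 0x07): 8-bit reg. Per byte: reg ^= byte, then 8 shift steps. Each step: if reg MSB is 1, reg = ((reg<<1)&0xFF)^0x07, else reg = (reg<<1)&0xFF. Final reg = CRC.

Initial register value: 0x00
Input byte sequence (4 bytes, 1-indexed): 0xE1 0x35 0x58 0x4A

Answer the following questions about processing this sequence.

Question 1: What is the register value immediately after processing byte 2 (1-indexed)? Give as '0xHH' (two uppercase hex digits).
Answer: 0xDD

Derivation:
After byte 1 (0xE1): reg=0xA9
After byte 2 (0x35): reg=0xDD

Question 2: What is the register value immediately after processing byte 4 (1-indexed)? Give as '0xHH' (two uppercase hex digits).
After byte 1 (0xE1): reg=0xA9
After byte 2 (0x35): reg=0xDD
After byte 3 (0x58): reg=0x92
After byte 4 (0x4A): reg=0x06

Answer: 0x06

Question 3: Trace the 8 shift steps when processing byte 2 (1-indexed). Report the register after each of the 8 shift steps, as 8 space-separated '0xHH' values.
After byte 1 (0xE1): reg=0xA9
Register before byte 2: 0xA9
After XOR with byte 0x35: 0x9C

Answer: 0x3F 0x7E 0xFC 0xFF 0xF9 0xF5 0xED 0xDD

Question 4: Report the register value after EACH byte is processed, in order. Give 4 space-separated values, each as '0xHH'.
0xA9 0xDD 0x92 0x06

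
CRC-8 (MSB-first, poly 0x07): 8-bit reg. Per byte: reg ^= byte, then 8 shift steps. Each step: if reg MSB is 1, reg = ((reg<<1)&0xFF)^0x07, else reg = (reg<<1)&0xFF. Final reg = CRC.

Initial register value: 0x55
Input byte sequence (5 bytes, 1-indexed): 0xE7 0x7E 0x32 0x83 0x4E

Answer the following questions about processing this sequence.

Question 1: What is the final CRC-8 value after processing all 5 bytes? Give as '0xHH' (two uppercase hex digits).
After byte 1 (0xE7): reg=0x17
After byte 2 (0x7E): reg=0x18
After byte 3 (0x32): reg=0xD6
After byte 4 (0x83): reg=0xAC
After byte 5 (0x4E): reg=0xA0

Answer: 0xA0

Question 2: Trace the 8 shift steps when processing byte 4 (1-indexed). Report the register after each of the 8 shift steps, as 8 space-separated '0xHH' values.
After byte 1 (0xE7): reg=0x17
After byte 2 (0x7E): reg=0x18
After byte 3 (0x32): reg=0xD6
Register before byte 4: 0xD6
After XOR with byte 0x83: 0x55

Answer: 0xAA 0x53 0xA6 0x4B 0x96 0x2B 0x56 0xAC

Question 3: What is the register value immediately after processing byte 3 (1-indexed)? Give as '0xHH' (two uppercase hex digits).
Answer: 0xD6

Derivation:
After byte 1 (0xE7): reg=0x17
After byte 2 (0x7E): reg=0x18
After byte 3 (0x32): reg=0xD6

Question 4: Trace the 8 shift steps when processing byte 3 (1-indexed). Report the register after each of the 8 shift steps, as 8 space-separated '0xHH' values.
Answer: 0x54 0xA8 0x57 0xAE 0x5B 0xB6 0x6B 0xD6

Derivation:
After byte 1 (0xE7): reg=0x17
After byte 2 (0x7E): reg=0x18
Register before byte 3: 0x18
After XOR with byte 0x32: 0x2A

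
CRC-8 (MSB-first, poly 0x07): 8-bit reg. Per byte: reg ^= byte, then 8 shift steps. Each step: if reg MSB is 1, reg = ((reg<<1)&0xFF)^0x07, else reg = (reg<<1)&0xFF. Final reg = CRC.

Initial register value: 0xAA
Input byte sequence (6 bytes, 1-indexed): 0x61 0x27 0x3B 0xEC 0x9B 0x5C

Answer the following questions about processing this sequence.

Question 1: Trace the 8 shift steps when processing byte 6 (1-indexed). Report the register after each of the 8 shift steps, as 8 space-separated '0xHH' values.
Answer: 0xD4 0xAF 0x59 0xB2 0x63 0xC6 0x8B 0x11

Derivation:
After byte 1 (0x61): reg=0x7F
After byte 2 (0x27): reg=0x8F
After byte 3 (0x3B): reg=0x05
After byte 4 (0xEC): reg=0x91
After byte 5 (0x9B): reg=0x36
Register before byte 6: 0x36
After XOR with byte 0x5C: 0x6A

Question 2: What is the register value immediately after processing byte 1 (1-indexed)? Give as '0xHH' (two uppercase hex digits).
After byte 1 (0x61): reg=0x7F

Answer: 0x7F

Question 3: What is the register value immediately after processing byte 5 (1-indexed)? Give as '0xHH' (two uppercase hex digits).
After byte 1 (0x61): reg=0x7F
After byte 2 (0x27): reg=0x8F
After byte 3 (0x3B): reg=0x05
After byte 4 (0xEC): reg=0x91
After byte 5 (0x9B): reg=0x36

Answer: 0x36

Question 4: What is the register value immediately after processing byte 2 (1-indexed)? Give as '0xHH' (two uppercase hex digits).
After byte 1 (0x61): reg=0x7F
After byte 2 (0x27): reg=0x8F

Answer: 0x8F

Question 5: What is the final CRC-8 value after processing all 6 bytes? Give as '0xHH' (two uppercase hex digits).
Answer: 0x11

Derivation:
After byte 1 (0x61): reg=0x7F
After byte 2 (0x27): reg=0x8F
After byte 3 (0x3B): reg=0x05
After byte 4 (0xEC): reg=0x91
After byte 5 (0x9B): reg=0x36
After byte 6 (0x5C): reg=0x11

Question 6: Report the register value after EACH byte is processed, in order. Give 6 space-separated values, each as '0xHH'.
0x7F 0x8F 0x05 0x91 0x36 0x11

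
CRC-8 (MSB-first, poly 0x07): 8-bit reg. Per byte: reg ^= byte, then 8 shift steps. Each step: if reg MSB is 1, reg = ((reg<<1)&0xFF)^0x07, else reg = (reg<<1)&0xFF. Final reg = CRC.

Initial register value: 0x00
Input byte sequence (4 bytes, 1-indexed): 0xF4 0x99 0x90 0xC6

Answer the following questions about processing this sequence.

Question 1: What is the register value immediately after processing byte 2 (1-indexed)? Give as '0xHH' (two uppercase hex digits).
Answer: 0x86

Derivation:
After byte 1 (0xF4): reg=0xC2
After byte 2 (0x99): reg=0x86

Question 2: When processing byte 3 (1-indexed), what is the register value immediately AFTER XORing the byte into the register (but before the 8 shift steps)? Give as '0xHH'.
Register before byte 3: 0x86
Byte 3: 0x90
0x86 XOR 0x90 = 0x16

Answer: 0x16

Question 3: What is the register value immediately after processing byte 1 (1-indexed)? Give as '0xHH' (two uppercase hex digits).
After byte 1 (0xF4): reg=0xC2

Answer: 0xC2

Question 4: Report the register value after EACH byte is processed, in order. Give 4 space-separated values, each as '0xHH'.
0xC2 0x86 0x62 0x75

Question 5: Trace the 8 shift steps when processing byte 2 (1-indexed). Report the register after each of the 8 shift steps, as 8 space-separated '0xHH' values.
After byte 1 (0xF4): reg=0xC2
Register before byte 2: 0xC2
After XOR with byte 0x99: 0x5B

Answer: 0xB6 0x6B 0xD6 0xAB 0x51 0xA2 0x43 0x86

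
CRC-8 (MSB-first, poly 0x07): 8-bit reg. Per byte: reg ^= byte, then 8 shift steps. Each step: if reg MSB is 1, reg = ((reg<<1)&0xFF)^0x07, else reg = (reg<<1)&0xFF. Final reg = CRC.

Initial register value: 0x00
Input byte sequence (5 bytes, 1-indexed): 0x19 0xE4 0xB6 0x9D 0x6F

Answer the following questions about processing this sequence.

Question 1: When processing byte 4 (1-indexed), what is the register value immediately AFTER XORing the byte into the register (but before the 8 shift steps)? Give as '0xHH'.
Answer: 0x19

Derivation:
Register before byte 4: 0x84
Byte 4: 0x9D
0x84 XOR 0x9D = 0x19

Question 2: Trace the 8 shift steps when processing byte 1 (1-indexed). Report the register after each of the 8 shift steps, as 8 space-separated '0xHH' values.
Answer: 0x32 0x64 0xC8 0x97 0x29 0x52 0xA4 0x4F

Derivation:
Register before byte 1: 0x00
After XOR with byte 0x19: 0x19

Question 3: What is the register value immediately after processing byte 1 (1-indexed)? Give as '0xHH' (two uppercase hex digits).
Answer: 0x4F

Derivation:
After byte 1 (0x19): reg=0x4F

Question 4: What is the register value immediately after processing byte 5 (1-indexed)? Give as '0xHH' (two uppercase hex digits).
After byte 1 (0x19): reg=0x4F
After byte 2 (0xE4): reg=0x58
After byte 3 (0xB6): reg=0x84
After byte 4 (0x9D): reg=0x4F
After byte 5 (0x6F): reg=0xE0

Answer: 0xE0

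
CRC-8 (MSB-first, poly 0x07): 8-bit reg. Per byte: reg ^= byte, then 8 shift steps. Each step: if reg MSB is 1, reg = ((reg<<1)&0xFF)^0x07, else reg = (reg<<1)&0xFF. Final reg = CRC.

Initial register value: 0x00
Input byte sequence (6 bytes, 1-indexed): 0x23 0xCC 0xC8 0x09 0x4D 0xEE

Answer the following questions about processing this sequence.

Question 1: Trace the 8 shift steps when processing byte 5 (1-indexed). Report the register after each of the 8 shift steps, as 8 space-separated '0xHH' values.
After byte 1 (0x23): reg=0xE9
After byte 2 (0xCC): reg=0xFB
After byte 3 (0xC8): reg=0x99
After byte 4 (0x09): reg=0xF9
Register before byte 5: 0xF9
After XOR with byte 0x4D: 0xB4

Answer: 0x6F 0xDE 0xBB 0x71 0xE2 0xC3 0x81 0x05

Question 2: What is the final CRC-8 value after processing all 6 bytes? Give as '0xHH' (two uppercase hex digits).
Answer: 0x9F

Derivation:
After byte 1 (0x23): reg=0xE9
After byte 2 (0xCC): reg=0xFB
After byte 3 (0xC8): reg=0x99
After byte 4 (0x09): reg=0xF9
After byte 5 (0x4D): reg=0x05
After byte 6 (0xEE): reg=0x9F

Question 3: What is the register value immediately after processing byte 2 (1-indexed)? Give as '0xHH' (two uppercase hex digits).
Answer: 0xFB

Derivation:
After byte 1 (0x23): reg=0xE9
After byte 2 (0xCC): reg=0xFB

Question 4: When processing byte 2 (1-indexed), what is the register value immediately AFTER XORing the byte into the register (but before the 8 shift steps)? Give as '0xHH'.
Answer: 0x25

Derivation:
Register before byte 2: 0xE9
Byte 2: 0xCC
0xE9 XOR 0xCC = 0x25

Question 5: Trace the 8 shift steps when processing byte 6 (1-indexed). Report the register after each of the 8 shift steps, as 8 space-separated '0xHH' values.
Answer: 0xD1 0xA5 0x4D 0x9A 0x33 0x66 0xCC 0x9F

Derivation:
After byte 1 (0x23): reg=0xE9
After byte 2 (0xCC): reg=0xFB
After byte 3 (0xC8): reg=0x99
After byte 4 (0x09): reg=0xF9
After byte 5 (0x4D): reg=0x05
Register before byte 6: 0x05
After XOR with byte 0xEE: 0xEB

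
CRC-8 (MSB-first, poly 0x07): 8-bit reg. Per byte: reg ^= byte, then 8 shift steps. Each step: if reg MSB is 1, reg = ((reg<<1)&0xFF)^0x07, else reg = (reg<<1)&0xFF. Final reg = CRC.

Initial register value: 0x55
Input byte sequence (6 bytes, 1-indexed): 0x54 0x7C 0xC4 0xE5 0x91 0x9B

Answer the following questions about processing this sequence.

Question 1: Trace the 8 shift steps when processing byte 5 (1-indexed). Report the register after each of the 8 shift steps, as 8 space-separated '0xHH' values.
After byte 1 (0x54): reg=0x07
After byte 2 (0x7C): reg=0x66
After byte 3 (0xC4): reg=0x67
After byte 4 (0xE5): reg=0x87
Register before byte 5: 0x87
After XOR with byte 0x91: 0x16

Answer: 0x2C 0x58 0xB0 0x67 0xCE 0x9B 0x31 0x62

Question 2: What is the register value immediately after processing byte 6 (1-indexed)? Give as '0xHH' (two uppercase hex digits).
After byte 1 (0x54): reg=0x07
After byte 2 (0x7C): reg=0x66
After byte 3 (0xC4): reg=0x67
After byte 4 (0xE5): reg=0x87
After byte 5 (0x91): reg=0x62
After byte 6 (0x9B): reg=0xE1

Answer: 0xE1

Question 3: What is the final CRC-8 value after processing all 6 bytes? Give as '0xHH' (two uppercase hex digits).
After byte 1 (0x54): reg=0x07
After byte 2 (0x7C): reg=0x66
After byte 3 (0xC4): reg=0x67
After byte 4 (0xE5): reg=0x87
After byte 5 (0x91): reg=0x62
After byte 6 (0x9B): reg=0xE1

Answer: 0xE1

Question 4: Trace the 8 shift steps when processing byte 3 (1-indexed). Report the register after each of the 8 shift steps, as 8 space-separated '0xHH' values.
Answer: 0x43 0x86 0x0B 0x16 0x2C 0x58 0xB0 0x67

Derivation:
After byte 1 (0x54): reg=0x07
After byte 2 (0x7C): reg=0x66
Register before byte 3: 0x66
After XOR with byte 0xC4: 0xA2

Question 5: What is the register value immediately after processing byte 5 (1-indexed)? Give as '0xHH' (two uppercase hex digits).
Answer: 0x62

Derivation:
After byte 1 (0x54): reg=0x07
After byte 2 (0x7C): reg=0x66
After byte 3 (0xC4): reg=0x67
After byte 4 (0xE5): reg=0x87
After byte 5 (0x91): reg=0x62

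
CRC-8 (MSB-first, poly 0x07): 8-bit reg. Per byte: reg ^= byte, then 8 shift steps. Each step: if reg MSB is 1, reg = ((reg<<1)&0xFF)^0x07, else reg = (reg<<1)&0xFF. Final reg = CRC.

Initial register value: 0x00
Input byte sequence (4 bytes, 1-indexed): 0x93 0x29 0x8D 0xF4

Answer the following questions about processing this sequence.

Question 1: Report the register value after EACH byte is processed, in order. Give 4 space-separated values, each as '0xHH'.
0xF0 0x01 0xAD 0x88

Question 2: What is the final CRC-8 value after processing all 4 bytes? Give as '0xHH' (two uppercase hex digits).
Answer: 0x88

Derivation:
After byte 1 (0x93): reg=0xF0
After byte 2 (0x29): reg=0x01
After byte 3 (0x8D): reg=0xAD
After byte 4 (0xF4): reg=0x88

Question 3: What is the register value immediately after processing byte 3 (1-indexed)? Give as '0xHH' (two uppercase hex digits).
Answer: 0xAD

Derivation:
After byte 1 (0x93): reg=0xF0
After byte 2 (0x29): reg=0x01
After byte 3 (0x8D): reg=0xAD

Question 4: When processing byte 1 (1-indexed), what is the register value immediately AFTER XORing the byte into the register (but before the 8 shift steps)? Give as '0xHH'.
Answer: 0x93

Derivation:
Register before byte 1: 0x00
Byte 1: 0x93
0x00 XOR 0x93 = 0x93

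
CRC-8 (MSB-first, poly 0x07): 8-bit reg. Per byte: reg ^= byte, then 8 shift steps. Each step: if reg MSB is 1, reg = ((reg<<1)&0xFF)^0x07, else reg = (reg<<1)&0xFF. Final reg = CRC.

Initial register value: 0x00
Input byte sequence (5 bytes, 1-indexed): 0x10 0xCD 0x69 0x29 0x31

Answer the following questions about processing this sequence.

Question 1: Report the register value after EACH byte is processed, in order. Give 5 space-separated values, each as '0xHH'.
0x70 0x3A 0xBE 0xEC 0x1D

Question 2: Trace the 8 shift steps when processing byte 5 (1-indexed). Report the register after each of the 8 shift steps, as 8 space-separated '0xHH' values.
Answer: 0xBD 0x7D 0xFA 0xF3 0xE1 0xC5 0x8D 0x1D

Derivation:
After byte 1 (0x10): reg=0x70
After byte 2 (0xCD): reg=0x3A
After byte 3 (0x69): reg=0xBE
After byte 4 (0x29): reg=0xEC
Register before byte 5: 0xEC
After XOR with byte 0x31: 0xDD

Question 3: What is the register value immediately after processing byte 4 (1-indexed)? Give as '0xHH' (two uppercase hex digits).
After byte 1 (0x10): reg=0x70
After byte 2 (0xCD): reg=0x3A
After byte 3 (0x69): reg=0xBE
After byte 4 (0x29): reg=0xEC

Answer: 0xEC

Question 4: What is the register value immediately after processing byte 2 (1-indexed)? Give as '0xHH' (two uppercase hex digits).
Answer: 0x3A

Derivation:
After byte 1 (0x10): reg=0x70
After byte 2 (0xCD): reg=0x3A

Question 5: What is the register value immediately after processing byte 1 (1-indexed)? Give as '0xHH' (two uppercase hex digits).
After byte 1 (0x10): reg=0x70

Answer: 0x70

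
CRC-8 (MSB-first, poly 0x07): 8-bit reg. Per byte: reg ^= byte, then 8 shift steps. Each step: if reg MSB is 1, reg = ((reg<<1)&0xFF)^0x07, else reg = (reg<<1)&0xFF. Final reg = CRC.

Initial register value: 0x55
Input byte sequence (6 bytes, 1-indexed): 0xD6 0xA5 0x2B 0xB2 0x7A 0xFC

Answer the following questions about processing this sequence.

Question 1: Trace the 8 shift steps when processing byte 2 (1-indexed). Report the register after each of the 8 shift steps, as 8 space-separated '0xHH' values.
Answer: 0x4A 0x94 0x2F 0x5E 0xBC 0x7F 0xFE 0xFB

Derivation:
After byte 1 (0xD6): reg=0x80
Register before byte 2: 0x80
After XOR with byte 0xA5: 0x25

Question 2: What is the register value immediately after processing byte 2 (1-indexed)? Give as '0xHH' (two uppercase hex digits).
Answer: 0xFB

Derivation:
After byte 1 (0xD6): reg=0x80
After byte 2 (0xA5): reg=0xFB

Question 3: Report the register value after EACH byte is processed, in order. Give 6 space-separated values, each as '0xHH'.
0x80 0xFB 0x3E 0xAD 0x2B 0x2B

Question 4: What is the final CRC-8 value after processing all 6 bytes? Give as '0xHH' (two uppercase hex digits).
After byte 1 (0xD6): reg=0x80
After byte 2 (0xA5): reg=0xFB
After byte 3 (0x2B): reg=0x3E
After byte 4 (0xB2): reg=0xAD
After byte 5 (0x7A): reg=0x2B
After byte 6 (0xFC): reg=0x2B

Answer: 0x2B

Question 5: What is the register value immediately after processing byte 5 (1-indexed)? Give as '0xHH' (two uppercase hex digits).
Answer: 0x2B

Derivation:
After byte 1 (0xD6): reg=0x80
After byte 2 (0xA5): reg=0xFB
After byte 3 (0x2B): reg=0x3E
After byte 4 (0xB2): reg=0xAD
After byte 5 (0x7A): reg=0x2B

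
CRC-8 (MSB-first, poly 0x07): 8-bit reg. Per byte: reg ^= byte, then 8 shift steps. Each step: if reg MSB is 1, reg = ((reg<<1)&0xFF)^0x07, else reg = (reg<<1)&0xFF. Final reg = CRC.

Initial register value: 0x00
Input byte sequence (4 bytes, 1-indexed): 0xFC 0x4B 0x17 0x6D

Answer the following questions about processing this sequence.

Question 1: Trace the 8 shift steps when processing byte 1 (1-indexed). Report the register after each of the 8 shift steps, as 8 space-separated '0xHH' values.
Answer: 0xFF 0xF9 0xF5 0xED 0xDD 0xBD 0x7D 0xFA

Derivation:
Register before byte 1: 0x00
After XOR with byte 0xFC: 0xFC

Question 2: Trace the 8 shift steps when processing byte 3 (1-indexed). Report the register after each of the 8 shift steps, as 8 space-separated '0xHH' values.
After byte 1 (0xFC): reg=0xFA
After byte 2 (0x4B): reg=0x1E
Register before byte 3: 0x1E
After XOR with byte 0x17: 0x09

Answer: 0x12 0x24 0x48 0x90 0x27 0x4E 0x9C 0x3F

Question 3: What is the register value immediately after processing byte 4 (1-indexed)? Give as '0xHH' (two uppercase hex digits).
After byte 1 (0xFC): reg=0xFA
After byte 2 (0x4B): reg=0x1E
After byte 3 (0x17): reg=0x3F
After byte 4 (0x6D): reg=0xB9

Answer: 0xB9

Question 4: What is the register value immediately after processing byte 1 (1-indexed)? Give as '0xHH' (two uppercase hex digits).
Answer: 0xFA

Derivation:
After byte 1 (0xFC): reg=0xFA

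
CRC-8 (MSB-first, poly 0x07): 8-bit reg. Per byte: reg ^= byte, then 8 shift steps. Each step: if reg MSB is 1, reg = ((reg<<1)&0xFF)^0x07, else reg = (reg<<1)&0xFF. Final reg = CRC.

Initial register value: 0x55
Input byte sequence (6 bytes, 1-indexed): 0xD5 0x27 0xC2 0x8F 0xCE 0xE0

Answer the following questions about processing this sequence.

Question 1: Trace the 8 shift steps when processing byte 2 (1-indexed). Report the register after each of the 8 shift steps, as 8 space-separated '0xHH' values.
Answer: 0x5B 0xB6 0x6B 0xD6 0xAB 0x51 0xA2 0x43

Derivation:
After byte 1 (0xD5): reg=0x89
Register before byte 2: 0x89
After XOR with byte 0x27: 0xAE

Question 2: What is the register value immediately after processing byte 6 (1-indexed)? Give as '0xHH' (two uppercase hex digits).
Answer: 0xFE

Derivation:
After byte 1 (0xD5): reg=0x89
After byte 2 (0x27): reg=0x43
After byte 3 (0xC2): reg=0x8E
After byte 4 (0x8F): reg=0x07
After byte 5 (0xCE): reg=0x71
After byte 6 (0xE0): reg=0xFE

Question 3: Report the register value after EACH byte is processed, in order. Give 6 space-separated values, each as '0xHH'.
0x89 0x43 0x8E 0x07 0x71 0xFE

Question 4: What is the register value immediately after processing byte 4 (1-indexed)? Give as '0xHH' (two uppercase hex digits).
Answer: 0x07

Derivation:
After byte 1 (0xD5): reg=0x89
After byte 2 (0x27): reg=0x43
After byte 3 (0xC2): reg=0x8E
After byte 4 (0x8F): reg=0x07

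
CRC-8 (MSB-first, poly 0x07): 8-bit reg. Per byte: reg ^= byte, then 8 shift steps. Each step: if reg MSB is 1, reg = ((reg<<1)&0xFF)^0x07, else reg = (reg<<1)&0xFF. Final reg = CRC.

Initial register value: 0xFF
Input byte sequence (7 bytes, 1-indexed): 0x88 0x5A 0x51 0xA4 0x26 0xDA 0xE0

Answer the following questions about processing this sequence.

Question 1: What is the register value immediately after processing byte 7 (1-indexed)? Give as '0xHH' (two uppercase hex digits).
After byte 1 (0x88): reg=0x42
After byte 2 (0x5A): reg=0x48
After byte 3 (0x51): reg=0x4F
After byte 4 (0xA4): reg=0x9F
After byte 5 (0x26): reg=0x26
After byte 6 (0xDA): reg=0xFA
After byte 7 (0xE0): reg=0x46

Answer: 0x46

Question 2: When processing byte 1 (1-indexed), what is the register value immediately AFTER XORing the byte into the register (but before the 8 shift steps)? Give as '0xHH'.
Answer: 0x77

Derivation:
Register before byte 1: 0xFF
Byte 1: 0x88
0xFF XOR 0x88 = 0x77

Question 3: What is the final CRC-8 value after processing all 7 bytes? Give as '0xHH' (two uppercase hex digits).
Answer: 0x46

Derivation:
After byte 1 (0x88): reg=0x42
After byte 2 (0x5A): reg=0x48
After byte 3 (0x51): reg=0x4F
After byte 4 (0xA4): reg=0x9F
After byte 5 (0x26): reg=0x26
After byte 6 (0xDA): reg=0xFA
After byte 7 (0xE0): reg=0x46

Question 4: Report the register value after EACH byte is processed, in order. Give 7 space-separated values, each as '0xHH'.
0x42 0x48 0x4F 0x9F 0x26 0xFA 0x46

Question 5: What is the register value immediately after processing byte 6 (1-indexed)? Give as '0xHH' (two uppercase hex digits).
Answer: 0xFA

Derivation:
After byte 1 (0x88): reg=0x42
After byte 2 (0x5A): reg=0x48
After byte 3 (0x51): reg=0x4F
After byte 4 (0xA4): reg=0x9F
After byte 5 (0x26): reg=0x26
After byte 6 (0xDA): reg=0xFA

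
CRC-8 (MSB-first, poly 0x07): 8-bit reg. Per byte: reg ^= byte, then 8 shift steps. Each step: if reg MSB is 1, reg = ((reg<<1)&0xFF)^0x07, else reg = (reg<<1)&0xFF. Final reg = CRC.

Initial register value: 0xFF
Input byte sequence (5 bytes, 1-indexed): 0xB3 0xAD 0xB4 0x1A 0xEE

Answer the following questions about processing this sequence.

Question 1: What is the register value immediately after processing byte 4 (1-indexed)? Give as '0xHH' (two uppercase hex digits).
After byte 1 (0xB3): reg=0xE3
After byte 2 (0xAD): reg=0xED
After byte 3 (0xB4): reg=0x88
After byte 4 (0x1A): reg=0xF7

Answer: 0xF7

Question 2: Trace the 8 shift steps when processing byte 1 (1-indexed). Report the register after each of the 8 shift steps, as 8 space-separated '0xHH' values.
Answer: 0x98 0x37 0x6E 0xDC 0xBF 0x79 0xF2 0xE3

Derivation:
Register before byte 1: 0xFF
After XOR with byte 0xB3: 0x4C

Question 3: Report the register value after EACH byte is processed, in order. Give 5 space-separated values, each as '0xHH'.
0xE3 0xED 0x88 0xF7 0x4F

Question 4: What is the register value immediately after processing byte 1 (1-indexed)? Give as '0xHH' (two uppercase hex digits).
After byte 1 (0xB3): reg=0xE3

Answer: 0xE3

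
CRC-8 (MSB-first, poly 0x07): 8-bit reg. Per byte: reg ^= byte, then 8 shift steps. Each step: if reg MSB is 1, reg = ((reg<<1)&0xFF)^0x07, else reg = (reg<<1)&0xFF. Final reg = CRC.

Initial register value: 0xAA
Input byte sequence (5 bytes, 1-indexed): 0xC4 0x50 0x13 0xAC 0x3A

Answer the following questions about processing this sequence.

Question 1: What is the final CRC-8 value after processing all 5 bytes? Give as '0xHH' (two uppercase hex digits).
Answer: 0x5F

Derivation:
After byte 1 (0xC4): reg=0x0D
After byte 2 (0x50): reg=0x94
After byte 3 (0x13): reg=0x9C
After byte 4 (0xAC): reg=0x90
After byte 5 (0x3A): reg=0x5F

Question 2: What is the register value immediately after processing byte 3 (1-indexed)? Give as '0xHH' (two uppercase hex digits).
After byte 1 (0xC4): reg=0x0D
After byte 2 (0x50): reg=0x94
After byte 3 (0x13): reg=0x9C

Answer: 0x9C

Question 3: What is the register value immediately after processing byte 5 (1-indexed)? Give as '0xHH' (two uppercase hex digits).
Answer: 0x5F

Derivation:
After byte 1 (0xC4): reg=0x0D
After byte 2 (0x50): reg=0x94
After byte 3 (0x13): reg=0x9C
After byte 4 (0xAC): reg=0x90
After byte 5 (0x3A): reg=0x5F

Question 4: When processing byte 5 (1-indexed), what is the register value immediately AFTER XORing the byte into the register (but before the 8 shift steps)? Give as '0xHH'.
Register before byte 5: 0x90
Byte 5: 0x3A
0x90 XOR 0x3A = 0xAA

Answer: 0xAA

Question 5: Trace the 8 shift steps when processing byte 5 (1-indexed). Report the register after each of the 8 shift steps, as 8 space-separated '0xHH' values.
Answer: 0x53 0xA6 0x4B 0x96 0x2B 0x56 0xAC 0x5F

Derivation:
After byte 1 (0xC4): reg=0x0D
After byte 2 (0x50): reg=0x94
After byte 3 (0x13): reg=0x9C
After byte 4 (0xAC): reg=0x90
Register before byte 5: 0x90
After XOR with byte 0x3A: 0xAA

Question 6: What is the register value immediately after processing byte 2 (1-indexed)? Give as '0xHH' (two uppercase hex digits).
After byte 1 (0xC4): reg=0x0D
After byte 2 (0x50): reg=0x94

Answer: 0x94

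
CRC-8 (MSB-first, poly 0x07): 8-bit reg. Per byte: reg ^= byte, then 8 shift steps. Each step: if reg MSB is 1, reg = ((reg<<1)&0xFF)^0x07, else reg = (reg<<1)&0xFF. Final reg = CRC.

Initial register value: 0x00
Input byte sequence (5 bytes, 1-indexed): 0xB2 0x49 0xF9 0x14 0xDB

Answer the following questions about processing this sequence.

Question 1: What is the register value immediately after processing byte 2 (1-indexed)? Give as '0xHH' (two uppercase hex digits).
After byte 1 (0xB2): reg=0x17
After byte 2 (0x49): reg=0x9D

Answer: 0x9D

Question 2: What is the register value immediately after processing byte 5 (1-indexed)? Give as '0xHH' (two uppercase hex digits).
Answer: 0x62

Derivation:
After byte 1 (0xB2): reg=0x17
After byte 2 (0x49): reg=0x9D
After byte 3 (0xF9): reg=0x3B
After byte 4 (0x14): reg=0xCD
After byte 5 (0xDB): reg=0x62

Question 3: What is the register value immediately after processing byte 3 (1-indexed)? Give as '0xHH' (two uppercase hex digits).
After byte 1 (0xB2): reg=0x17
After byte 2 (0x49): reg=0x9D
After byte 3 (0xF9): reg=0x3B

Answer: 0x3B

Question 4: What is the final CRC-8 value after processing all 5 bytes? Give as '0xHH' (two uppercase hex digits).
After byte 1 (0xB2): reg=0x17
After byte 2 (0x49): reg=0x9D
After byte 3 (0xF9): reg=0x3B
After byte 4 (0x14): reg=0xCD
After byte 5 (0xDB): reg=0x62

Answer: 0x62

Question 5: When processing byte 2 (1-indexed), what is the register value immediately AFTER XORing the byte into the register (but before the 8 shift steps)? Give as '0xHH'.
Register before byte 2: 0x17
Byte 2: 0x49
0x17 XOR 0x49 = 0x5E

Answer: 0x5E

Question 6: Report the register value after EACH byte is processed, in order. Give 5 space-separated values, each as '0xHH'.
0x17 0x9D 0x3B 0xCD 0x62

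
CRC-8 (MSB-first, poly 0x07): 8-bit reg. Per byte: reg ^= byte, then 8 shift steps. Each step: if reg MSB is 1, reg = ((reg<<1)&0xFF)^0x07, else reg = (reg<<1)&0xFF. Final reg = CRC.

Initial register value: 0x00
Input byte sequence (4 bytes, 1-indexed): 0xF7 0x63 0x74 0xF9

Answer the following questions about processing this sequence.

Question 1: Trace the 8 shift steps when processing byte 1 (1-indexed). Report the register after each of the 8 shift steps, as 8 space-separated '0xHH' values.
Register before byte 1: 0x00
After XOR with byte 0xF7: 0xF7

Answer: 0xE9 0xD5 0xAD 0x5D 0xBA 0x73 0xE6 0xCB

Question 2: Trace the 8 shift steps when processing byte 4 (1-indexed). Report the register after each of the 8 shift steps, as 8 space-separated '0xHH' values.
After byte 1 (0xF7): reg=0xCB
After byte 2 (0x63): reg=0x51
After byte 3 (0x74): reg=0xFB
Register before byte 4: 0xFB
After XOR with byte 0xF9: 0x02

Answer: 0x04 0x08 0x10 0x20 0x40 0x80 0x07 0x0E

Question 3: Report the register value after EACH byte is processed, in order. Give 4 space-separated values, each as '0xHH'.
0xCB 0x51 0xFB 0x0E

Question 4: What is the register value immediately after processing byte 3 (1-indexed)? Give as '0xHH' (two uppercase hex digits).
After byte 1 (0xF7): reg=0xCB
After byte 2 (0x63): reg=0x51
After byte 3 (0x74): reg=0xFB

Answer: 0xFB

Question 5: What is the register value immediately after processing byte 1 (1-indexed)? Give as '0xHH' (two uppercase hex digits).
Answer: 0xCB

Derivation:
After byte 1 (0xF7): reg=0xCB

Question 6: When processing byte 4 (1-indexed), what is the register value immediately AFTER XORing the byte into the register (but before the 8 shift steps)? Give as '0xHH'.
Answer: 0x02

Derivation:
Register before byte 4: 0xFB
Byte 4: 0xF9
0xFB XOR 0xF9 = 0x02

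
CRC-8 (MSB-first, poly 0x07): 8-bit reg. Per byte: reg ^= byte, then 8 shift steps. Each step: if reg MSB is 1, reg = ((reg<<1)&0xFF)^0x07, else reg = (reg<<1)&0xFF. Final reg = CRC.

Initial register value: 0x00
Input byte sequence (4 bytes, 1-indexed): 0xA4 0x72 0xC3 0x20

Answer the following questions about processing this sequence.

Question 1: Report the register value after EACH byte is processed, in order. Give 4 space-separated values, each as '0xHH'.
0x75 0x15 0x2C 0x24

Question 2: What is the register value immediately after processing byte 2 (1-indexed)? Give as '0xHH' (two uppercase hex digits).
After byte 1 (0xA4): reg=0x75
After byte 2 (0x72): reg=0x15

Answer: 0x15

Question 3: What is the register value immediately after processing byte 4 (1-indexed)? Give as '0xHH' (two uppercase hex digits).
After byte 1 (0xA4): reg=0x75
After byte 2 (0x72): reg=0x15
After byte 3 (0xC3): reg=0x2C
After byte 4 (0x20): reg=0x24

Answer: 0x24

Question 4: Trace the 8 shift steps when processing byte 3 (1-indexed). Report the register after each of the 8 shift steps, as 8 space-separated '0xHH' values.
After byte 1 (0xA4): reg=0x75
After byte 2 (0x72): reg=0x15
Register before byte 3: 0x15
After XOR with byte 0xC3: 0xD6

Answer: 0xAB 0x51 0xA2 0x43 0x86 0x0B 0x16 0x2C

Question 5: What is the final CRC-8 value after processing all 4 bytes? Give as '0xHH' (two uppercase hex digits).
Answer: 0x24

Derivation:
After byte 1 (0xA4): reg=0x75
After byte 2 (0x72): reg=0x15
After byte 3 (0xC3): reg=0x2C
After byte 4 (0x20): reg=0x24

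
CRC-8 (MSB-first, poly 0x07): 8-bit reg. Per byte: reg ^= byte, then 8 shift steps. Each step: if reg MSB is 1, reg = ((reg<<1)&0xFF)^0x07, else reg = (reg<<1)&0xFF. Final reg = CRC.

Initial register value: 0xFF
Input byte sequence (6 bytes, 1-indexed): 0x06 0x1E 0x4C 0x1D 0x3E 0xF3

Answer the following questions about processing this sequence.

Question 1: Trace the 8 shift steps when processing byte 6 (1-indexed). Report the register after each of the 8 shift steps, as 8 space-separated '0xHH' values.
After byte 1 (0x06): reg=0xE1
After byte 2 (0x1E): reg=0xF3
After byte 3 (0x4C): reg=0x34
After byte 4 (0x1D): reg=0xDF
After byte 5 (0x3E): reg=0xA9
Register before byte 6: 0xA9
After XOR with byte 0xF3: 0x5A

Answer: 0xB4 0x6F 0xDE 0xBB 0x71 0xE2 0xC3 0x81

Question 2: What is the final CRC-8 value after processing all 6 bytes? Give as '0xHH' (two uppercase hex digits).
After byte 1 (0x06): reg=0xE1
After byte 2 (0x1E): reg=0xF3
After byte 3 (0x4C): reg=0x34
After byte 4 (0x1D): reg=0xDF
After byte 5 (0x3E): reg=0xA9
After byte 6 (0xF3): reg=0x81

Answer: 0x81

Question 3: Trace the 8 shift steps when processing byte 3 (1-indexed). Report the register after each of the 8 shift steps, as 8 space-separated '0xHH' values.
Answer: 0x79 0xF2 0xE3 0xC1 0x85 0x0D 0x1A 0x34

Derivation:
After byte 1 (0x06): reg=0xE1
After byte 2 (0x1E): reg=0xF3
Register before byte 3: 0xF3
After XOR with byte 0x4C: 0xBF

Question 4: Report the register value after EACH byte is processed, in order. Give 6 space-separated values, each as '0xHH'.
0xE1 0xF3 0x34 0xDF 0xA9 0x81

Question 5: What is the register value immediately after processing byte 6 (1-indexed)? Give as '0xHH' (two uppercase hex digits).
Answer: 0x81

Derivation:
After byte 1 (0x06): reg=0xE1
After byte 2 (0x1E): reg=0xF3
After byte 3 (0x4C): reg=0x34
After byte 4 (0x1D): reg=0xDF
After byte 5 (0x3E): reg=0xA9
After byte 6 (0xF3): reg=0x81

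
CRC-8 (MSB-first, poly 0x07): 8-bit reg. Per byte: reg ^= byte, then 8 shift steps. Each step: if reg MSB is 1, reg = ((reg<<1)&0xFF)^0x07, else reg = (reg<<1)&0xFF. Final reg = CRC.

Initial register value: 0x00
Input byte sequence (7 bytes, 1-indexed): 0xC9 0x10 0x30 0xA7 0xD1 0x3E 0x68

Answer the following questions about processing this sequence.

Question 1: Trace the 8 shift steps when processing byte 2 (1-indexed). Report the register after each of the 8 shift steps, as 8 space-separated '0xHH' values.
After byte 1 (0xC9): reg=0x71
Register before byte 2: 0x71
After XOR with byte 0x10: 0x61

Answer: 0xC2 0x83 0x01 0x02 0x04 0x08 0x10 0x20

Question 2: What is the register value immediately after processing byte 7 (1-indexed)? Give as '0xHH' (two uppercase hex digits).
After byte 1 (0xC9): reg=0x71
After byte 2 (0x10): reg=0x20
After byte 3 (0x30): reg=0x70
After byte 4 (0xA7): reg=0x2B
After byte 5 (0xD1): reg=0xE8
After byte 6 (0x3E): reg=0x2C
After byte 7 (0x68): reg=0xDB

Answer: 0xDB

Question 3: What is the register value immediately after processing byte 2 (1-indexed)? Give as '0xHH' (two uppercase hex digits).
After byte 1 (0xC9): reg=0x71
After byte 2 (0x10): reg=0x20

Answer: 0x20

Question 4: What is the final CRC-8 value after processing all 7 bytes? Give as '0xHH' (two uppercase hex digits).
Answer: 0xDB

Derivation:
After byte 1 (0xC9): reg=0x71
After byte 2 (0x10): reg=0x20
After byte 3 (0x30): reg=0x70
After byte 4 (0xA7): reg=0x2B
After byte 5 (0xD1): reg=0xE8
After byte 6 (0x3E): reg=0x2C
After byte 7 (0x68): reg=0xDB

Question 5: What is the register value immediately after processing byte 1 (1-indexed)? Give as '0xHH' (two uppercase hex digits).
After byte 1 (0xC9): reg=0x71

Answer: 0x71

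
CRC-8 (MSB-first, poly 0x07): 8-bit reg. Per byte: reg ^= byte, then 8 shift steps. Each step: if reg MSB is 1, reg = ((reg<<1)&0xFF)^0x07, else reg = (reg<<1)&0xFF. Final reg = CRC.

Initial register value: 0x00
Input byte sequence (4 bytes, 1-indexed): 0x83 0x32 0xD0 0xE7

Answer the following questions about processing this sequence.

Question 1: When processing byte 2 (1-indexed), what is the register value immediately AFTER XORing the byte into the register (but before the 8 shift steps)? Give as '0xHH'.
Register before byte 2: 0x80
Byte 2: 0x32
0x80 XOR 0x32 = 0xB2

Answer: 0xB2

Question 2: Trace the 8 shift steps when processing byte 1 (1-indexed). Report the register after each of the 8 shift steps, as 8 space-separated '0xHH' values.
Answer: 0x01 0x02 0x04 0x08 0x10 0x20 0x40 0x80

Derivation:
Register before byte 1: 0x00
After XOR with byte 0x83: 0x83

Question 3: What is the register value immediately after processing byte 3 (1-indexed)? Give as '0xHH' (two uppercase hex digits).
After byte 1 (0x83): reg=0x80
After byte 2 (0x32): reg=0x17
After byte 3 (0xD0): reg=0x5B

Answer: 0x5B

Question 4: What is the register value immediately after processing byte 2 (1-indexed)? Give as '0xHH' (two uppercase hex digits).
After byte 1 (0x83): reg=0x80
After byte 2 (0x32): reg=0x17

Answer: 0x17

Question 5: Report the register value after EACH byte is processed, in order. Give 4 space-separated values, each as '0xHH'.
0x80 0x17 0x5B 0x3D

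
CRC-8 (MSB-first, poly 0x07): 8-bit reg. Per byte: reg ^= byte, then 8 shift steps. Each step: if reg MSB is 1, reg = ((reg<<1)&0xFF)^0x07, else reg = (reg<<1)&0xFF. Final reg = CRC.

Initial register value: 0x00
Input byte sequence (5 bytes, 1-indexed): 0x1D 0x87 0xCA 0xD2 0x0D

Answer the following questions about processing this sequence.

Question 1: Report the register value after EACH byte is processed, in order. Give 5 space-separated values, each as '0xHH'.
0x53 0x22 0x96 0xDB 0x2C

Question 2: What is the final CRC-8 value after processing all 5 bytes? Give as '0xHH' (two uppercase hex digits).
After byte 1 (0x1D): reg=0x53
After byte 2 (0x87): reg=0x22
After byte 3 (0xCA): reg=0x96
After byte 4 (0xD2): reg=0xDB
After byte 5 (0x0D): reg=0x2C

Answer: 0x2C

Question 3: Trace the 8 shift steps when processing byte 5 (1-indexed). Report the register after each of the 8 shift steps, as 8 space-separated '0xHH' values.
Answer: 0xAB 0x51 0xA2 0x43 0x86 0x0B 0x16 0x2C

Derivation:
After byte 1 (0x1D): reg=0x53
After byte 2 (0x87): reg=0x22
After byte 3 (0xCA): reg=0x96
After byte 4 (0xD2): reg=0xDB
Register before byte 5: 0xDB
After XOR with byte 0x0D: 0xD6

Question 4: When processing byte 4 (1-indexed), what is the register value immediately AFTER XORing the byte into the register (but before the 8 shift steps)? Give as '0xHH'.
Register before byte 4: 0x96
Byte 4: 0xD2
0x96 XOR 0xD2 = 0x44

Answer: 0x44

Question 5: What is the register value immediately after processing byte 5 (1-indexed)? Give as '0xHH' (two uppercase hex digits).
After byte 1 (0x1D): reg=0x53
After byte 2 (0x87): reg=0x22
After byte 3 (0xCA): reg=0x96
After byte 4 (0xD2): reg=0xDB
After byte 5 (0x0D): reg=0x2C

Answer: 0x2C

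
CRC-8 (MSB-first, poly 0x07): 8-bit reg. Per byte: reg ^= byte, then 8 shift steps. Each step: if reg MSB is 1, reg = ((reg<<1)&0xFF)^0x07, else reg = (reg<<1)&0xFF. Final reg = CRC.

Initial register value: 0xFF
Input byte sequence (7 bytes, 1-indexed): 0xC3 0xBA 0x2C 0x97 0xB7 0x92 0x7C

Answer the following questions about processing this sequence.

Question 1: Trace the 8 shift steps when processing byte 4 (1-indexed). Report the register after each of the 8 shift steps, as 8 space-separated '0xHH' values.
Answer: 0x0D 0x1A 0x34 0x68 0xD0 0xA7 0x49 0x92

Derivation:
After byte 1 (0xC3): reg=0xB4
After byte 2 (0xBA): reg=0x2A
After byte 3 (0x2C): reg=0x12
Register before byte 4: 0x12
After XOR with byte 0x97: 0x85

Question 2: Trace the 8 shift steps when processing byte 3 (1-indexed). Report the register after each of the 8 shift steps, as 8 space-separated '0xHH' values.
Answer: 0x0C 0x18 0x30 0x60 0xC0 0x87 0x09 0x12

Derivation:
After byte 1 (0xC3): reg=0xB4
After byte 2 (0xBA): reg=0x2A
Register before byte 3: 0x2A
After XOR with byte 0x2C: 0x06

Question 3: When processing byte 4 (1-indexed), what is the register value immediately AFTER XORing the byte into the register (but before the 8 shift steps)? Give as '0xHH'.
Answer: 0x85

Derivation:
Register before byte 4: 0x12
Byte 4: 0x97
0x12 XOR 0x97 = 0x85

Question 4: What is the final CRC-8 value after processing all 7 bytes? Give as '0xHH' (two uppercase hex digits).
Answer: 0x3B

Derivation:
After byte 1 (0xC3): reg=0xB4
After byte 2 (0xBA): reg=0x2A
After byte 3 (0x2C): reg=0x12
After byte 4 (0x97): reg=0x92
After byte 5 (0xB7): reg=0xFB
After byte 6 (0x92): reg=0x18
After byte 7 (0x7C): reg=0x3B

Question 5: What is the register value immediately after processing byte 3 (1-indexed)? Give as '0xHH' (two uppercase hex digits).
After byte 1 (0xC3): reg=0xB4
After byte 2 (0xBA): reg=0x2A
After byte 3 (0x2C): reg=0x12

Answer: 0x12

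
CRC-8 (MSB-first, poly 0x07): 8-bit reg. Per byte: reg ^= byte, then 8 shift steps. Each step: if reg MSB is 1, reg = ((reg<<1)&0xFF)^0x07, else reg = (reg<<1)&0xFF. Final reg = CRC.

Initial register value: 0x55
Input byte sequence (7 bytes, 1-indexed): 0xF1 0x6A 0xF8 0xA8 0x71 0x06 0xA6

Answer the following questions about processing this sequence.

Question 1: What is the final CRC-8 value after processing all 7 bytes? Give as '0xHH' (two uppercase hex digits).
Answer: 0x58

Derivation:
After byte 1 (0xF1): reg=0x75
After byte 2 (0x6A): reg=0x5D
After byte 3 (0xF8): reg=0x72
After byte 4 (0xA8): reg=0x08
After byte 5 (0x71): reg=0x68
After byte 6 (0x06): reg=0x0D
After byte 7 (0xA6): reg=0x58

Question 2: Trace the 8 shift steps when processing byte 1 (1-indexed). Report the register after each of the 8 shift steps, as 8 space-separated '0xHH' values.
Answer: 0x4F 0x9E 0x3B 0x76 0xEC 0xDF 0xB9 0x75

Derivation:
Register before byte 1: 0x55
After XOR with byte 0xF1: 0xA4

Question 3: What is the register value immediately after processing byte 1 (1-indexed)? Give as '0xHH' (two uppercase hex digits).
Answer: 0x75

Derivation:
After byte 1 (0xF1): reg=0x75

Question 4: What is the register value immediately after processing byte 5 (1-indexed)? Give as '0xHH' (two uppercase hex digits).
Answer: 0x68

Derivation:
After byte 1 (0xF1): reg=0x75
After byte 2 (0x6A): reg=0x5D
After byte 3 (0xF8): reg=0x72
After byte 4 (0xA8): reg=0x08
After byte 5 (0x71): reg=0x68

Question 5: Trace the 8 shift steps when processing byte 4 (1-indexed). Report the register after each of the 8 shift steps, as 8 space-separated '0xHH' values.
After byte 1 (0xF1): reg=0x75
After byte 2 (0x6A): reg=0x5D
After byte 3 (0xF8): reg=0x72
Register before byte 4: 0x72
After XOR with byte 0xA8: 0xDA

Answer: 0xB3 0x61 0xC2 0x83 0x01 0x02 0x04 0x08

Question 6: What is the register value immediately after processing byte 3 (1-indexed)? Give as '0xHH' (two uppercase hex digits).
After byte 1 (0xF1): reg=0x75
After byte 2 (0x6A): reg=0x5D
After byte 3 (0xF8): reg=0x72

Answer: 0x72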